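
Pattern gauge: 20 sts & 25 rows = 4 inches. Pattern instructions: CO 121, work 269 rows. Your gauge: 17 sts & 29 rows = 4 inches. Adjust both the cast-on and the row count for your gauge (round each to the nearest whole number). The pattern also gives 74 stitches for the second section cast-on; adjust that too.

Stitches: 121 × 17/20 = 102.85 → 103.
Rows: 269 × 29/25 = 312.04 → 312.
second section cast-on: 74 × 17/20 = 62.90 → 63.

Cast on 103 stitches; work 312 rows; second section cast-on 63 stitches.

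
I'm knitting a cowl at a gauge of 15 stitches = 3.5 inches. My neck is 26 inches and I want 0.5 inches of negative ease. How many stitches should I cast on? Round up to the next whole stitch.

110 stitches.

Finished = 26 − 0.5 = 25.5 in.
15 / 3.5 = 4.286 sts per inch.
25.50 × 4.286 = 109.29 sts.
→ 110 sts.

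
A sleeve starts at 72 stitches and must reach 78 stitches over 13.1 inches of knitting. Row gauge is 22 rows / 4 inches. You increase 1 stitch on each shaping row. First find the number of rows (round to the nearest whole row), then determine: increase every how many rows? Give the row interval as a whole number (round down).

Rows = 13.1 × 5.5 = 72.0 → 72 rows.
Stitches to add: 6 → 6 shaping rows (at 1 st each).
72 / 6 = 12.00 → every 12 rows.

Increase every 12th row.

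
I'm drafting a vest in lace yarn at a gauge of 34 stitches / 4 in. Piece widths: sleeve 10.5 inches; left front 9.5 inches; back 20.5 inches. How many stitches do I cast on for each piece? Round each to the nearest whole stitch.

sleeve 89; left front 81; back 174.

Rate = 34/4 = 8.5 sts per in.
sleeve: 10.5 × 8.5 = 89.25 → 89.
left front: 9.5 × 8.5 = 80.75 → 81.
back: 20.5 × 8.5 = 174.25 → 174.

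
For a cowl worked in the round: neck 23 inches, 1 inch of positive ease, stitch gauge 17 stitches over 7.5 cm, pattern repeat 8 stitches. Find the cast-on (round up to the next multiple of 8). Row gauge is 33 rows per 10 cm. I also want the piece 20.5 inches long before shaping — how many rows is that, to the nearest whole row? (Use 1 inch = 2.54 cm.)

Finished = 23 + 1 = 24 inches.
24 inches × 2.54 = 60.96 cm.
17/7.5 = 2.267 sts per cm; 60.96 × 2.267 = 138.18 sts.
Next multiple of 8 → 144.
20.5 inches = 52.07 cm; × 3.3 = 171.83 → 172 rows.

Cast on 144 stitches; work 172 rows.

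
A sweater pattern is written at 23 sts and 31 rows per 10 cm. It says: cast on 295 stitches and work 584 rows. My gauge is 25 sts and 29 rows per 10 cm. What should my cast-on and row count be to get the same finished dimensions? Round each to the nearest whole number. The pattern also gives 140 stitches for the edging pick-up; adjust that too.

Stitches: 295 × 25/23 = 320.65 → 321.
Rows: 584 × 29/31 = 546.32 → 546.
edging pick-up: 140 × 25/23 = 152.17 → 152.

Cast on 321 stitches; work 546 rows; edging pick-up 152 stitches.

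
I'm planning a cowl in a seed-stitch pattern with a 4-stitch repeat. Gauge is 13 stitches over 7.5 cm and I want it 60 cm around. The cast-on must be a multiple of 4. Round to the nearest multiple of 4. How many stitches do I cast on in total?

Cast on 104 stitches.

13 / 7.5 = 1.733 sts per cm.
60 × 1.733 = 104.00 sts.
Nearest multiple of 4: 104.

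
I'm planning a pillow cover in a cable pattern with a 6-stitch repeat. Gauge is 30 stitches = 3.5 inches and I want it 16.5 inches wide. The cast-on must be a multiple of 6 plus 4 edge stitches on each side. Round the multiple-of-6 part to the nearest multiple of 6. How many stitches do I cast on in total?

140 stitches.

30 / 3.5 = 8.571 sts per inch.
16.5 × 8.571 = 141.43 sts.
Less 8 edge sts → 133.43 for the repeat.
Nearest multiple of 6: 132.
Add back 8 edge sts → 140.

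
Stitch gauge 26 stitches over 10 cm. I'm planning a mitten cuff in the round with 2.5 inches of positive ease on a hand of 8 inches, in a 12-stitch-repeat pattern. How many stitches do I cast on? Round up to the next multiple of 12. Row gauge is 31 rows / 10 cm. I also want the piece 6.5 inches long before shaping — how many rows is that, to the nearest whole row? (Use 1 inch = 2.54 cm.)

Finished = 8 + 2.5 = 10.5 inches.
10.5 inches × 2.54 = 26.67 cm.
26/10 = 2.6 sts per cm; 26.67 × 2.6 = 69.34 sts.
Next multiple of 12 → 72.
6.5 inches = 16.51 cm; × 3.1 = 51.18 → 51 rows.

Cast on 72 stitches; work 51 rows.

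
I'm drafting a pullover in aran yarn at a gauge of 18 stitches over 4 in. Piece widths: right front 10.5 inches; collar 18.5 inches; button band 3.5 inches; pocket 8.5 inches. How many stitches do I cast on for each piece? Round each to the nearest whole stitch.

Rate = 18/4 = 4.5 sts per in.
right front: 10.5 × 4.5 = 47.25 → 47.
collar: 18.5 × 4.5 = 83.25 → 83.
button band: 3.5 × 4.5 = 15.75 → 16.
pocket: 8.5 × 4.5 = 38.25 → 38.

right front 47; collar 83; button band 16; pocket 38.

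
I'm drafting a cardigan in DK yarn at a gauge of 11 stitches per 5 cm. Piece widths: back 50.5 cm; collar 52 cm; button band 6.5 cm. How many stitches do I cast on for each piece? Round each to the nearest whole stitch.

back 111; collar 114; button band 14.

Rate = 11/5 = 2.2 sts per cm.
back: 50.5 × 2.2 = 111.10 → 111.
collar: 52 × 2.2 = 114.40 → 114.
button band: 6.5 × 2.2 = 14.30 → 14.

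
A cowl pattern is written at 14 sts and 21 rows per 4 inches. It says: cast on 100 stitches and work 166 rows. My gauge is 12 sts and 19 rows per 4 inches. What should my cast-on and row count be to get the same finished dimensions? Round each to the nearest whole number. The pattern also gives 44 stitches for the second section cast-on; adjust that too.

Stitches: 100 × 12/14 = 85.71 → 86.
Rows: 166 × 19/21 = 150.19 → 150.
second section cast-on: 44 × 12/14 = 37.71 → 38.

Cast on 86 stitches; work 150 rows; second section cast-on 38 stitches.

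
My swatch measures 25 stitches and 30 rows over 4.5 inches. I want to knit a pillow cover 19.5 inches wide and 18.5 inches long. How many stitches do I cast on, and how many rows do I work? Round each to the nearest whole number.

Cast on 108 stitches and work 123 rows.

Stitch gauge = 25/4.5 = 5.556 sts/in; 19.5 × 5.556 = 108.33 → 108 sts.
Row gauge = 30/4.5 = 6.667 rows/in; 18.5 × 6.667 = 123.33 → 123 rows.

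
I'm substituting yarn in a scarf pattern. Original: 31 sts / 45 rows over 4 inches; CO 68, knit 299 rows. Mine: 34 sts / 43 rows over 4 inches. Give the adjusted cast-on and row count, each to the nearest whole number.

Cast on 75 stitches; work 286 rows.

Stitches: 68 × 34/31 = 74.58 → 75.
Rows: 299 × 43/45 = 285.71 → 286.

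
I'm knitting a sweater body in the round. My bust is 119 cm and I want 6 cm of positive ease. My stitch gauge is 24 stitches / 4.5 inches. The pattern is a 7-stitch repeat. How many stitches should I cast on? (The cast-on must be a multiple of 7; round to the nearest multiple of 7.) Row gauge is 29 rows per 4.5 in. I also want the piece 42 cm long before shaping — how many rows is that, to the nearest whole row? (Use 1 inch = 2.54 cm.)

Cast on 259 stitches; work 107 rows.

Finished = 119 + 6 = 125 cm.
125 cm × 1/2.54 = 49.21 inches.
24/4.5 = 5.333 sts per in; 49.21 × 5.333 = 262.47 sts.
Nearest multiple of 7 → 259.
42 cm = 16.54 inches; × 6.444 = 106.56 → 107 rows.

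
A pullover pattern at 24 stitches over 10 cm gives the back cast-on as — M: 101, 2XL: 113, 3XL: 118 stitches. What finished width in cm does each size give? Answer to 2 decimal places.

24/10 = 2.4 sts per cm.
M: 101 / 2.4 = 42.083 → 42.08 cm.
2XL: 113 / 2.4 = 47.083 → 47.08 cm.
3XL: 118 / 2.4 = 49.167 → 49.17 cm.

M 42.08 cm; 2XL 47.08 cm; 3XL 49.17 cm.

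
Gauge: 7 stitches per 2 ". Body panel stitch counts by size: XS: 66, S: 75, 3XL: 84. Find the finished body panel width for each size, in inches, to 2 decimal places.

XS 18.86 inches; S 21.43 inches; 3XL 24.00 inches.

7/2 = 3.5 sts per in.
XS: 66 / 3.5 = 18.857 → 18.86 in.
S: 75 / 3.5 = 21.429 → 21.43 in.
3XL: 84 / 3.5 = 24.000 → 24.00 in.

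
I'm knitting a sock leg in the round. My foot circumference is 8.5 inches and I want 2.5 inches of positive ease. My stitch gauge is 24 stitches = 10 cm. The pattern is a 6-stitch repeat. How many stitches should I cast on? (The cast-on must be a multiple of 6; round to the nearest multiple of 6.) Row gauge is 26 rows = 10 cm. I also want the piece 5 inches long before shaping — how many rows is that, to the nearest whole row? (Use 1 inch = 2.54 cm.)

Finished = 8.5 + 2.5 = 11 inches.
11 inches × 2.54 = 27.94 cm.
24/10 = 2.4 sts per cm; 27.94 × 2.4 = 67.06 sts.
Nearest multiple of 6 → 66.
5 inches = 12.70 cm; × 2.6 = 33.02 → 33 rows.

Cast on 66 stitches; work 33 rows.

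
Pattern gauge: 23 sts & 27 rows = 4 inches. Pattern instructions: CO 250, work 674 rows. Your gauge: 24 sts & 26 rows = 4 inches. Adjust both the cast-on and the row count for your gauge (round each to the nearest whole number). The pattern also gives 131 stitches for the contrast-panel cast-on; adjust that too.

Cast on 261 stitches; work 649 rows; contrast-panel cast-on 137 stitches.

Stitches: 250 × 24/23 = 260.87 → 261.
Rows: 674 × 26/27 = 649.04 → 649.
contrast-panel cast-on: 131 × 24/23 = 136.70 → 137.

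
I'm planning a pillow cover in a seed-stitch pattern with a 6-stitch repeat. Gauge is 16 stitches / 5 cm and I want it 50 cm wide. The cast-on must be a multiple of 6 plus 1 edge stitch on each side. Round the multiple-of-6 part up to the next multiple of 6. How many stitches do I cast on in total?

164 stitches.

16 / 5 = 3.2 sts per cm.
50 × 3.2 = 160.00 sts.
Less 2 edge sts → 158.00 for the repeat.
Next multiple of 6: 162.
Add back 2 edge sts → 164.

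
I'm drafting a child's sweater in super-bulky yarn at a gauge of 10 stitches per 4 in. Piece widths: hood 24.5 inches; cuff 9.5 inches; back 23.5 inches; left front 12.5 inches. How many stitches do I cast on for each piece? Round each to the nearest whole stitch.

hood 61; cuff 24; back 59; left front 31.

Rate = 10/4 = 2.5 sts per in.
hood: 24.5 × 2.5 = 61.25 → 61.
cuff: 9.5 × 2.5 = 23.75 → 24.
back: 23.5 × 2.5 = 58.75 → 59.
left front: 12.5 × 2.5 = 31.25 → 31.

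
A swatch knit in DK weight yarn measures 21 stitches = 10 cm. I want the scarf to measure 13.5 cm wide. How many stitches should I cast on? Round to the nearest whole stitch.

Cast on 28 stitches.

21 stitches / 10 cm = 2.1 stitches per cm.
13.5 × 2.1 = 28.35 stitches.
Round to nearest → 28.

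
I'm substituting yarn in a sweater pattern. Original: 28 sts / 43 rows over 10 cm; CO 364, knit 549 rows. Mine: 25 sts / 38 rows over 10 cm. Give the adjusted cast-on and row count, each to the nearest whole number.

Cast on 325 stitches; work 485 rows.

Stitches: 364 × 25/28 = 325.00 → 325.
Rows: 549 × 38/43 = 485.16 → 485.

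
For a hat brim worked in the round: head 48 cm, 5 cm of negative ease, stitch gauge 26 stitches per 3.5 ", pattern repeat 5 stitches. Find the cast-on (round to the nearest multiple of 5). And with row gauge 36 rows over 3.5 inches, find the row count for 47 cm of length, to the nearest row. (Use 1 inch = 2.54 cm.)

Finished = 48 − 5 = 43 cm.
43 cm × 1/2.54 = 16.93 inches.
26/3.5 = 7.429 sts per in; 16.93 × 7.429 = 125.76 sts.
Nearest multiple of 5 → 125.
47 cm = 18.50 inches; × 10.286 = 190.33 → 190 rows.

Cast on 125 stitches; work 190 rows.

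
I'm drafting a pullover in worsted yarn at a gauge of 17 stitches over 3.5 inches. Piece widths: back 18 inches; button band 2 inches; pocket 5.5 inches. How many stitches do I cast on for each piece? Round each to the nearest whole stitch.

Rate = 17/3.5 = 4.857 sts per in.
back: 18 × 4.857 = 87.43 → 87.
button band: 2 × 4.857 = 9.71 → 10.
pocket: 5.5 × 4.857 = 26.71 → 27.

back 87; button band 10; pocket 27.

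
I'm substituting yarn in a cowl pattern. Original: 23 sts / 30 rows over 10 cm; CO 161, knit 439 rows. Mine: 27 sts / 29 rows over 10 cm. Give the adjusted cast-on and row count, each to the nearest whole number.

Stitches: 161 × 27/23 = 189.00 → 189.
Rows: 439 × 29/30 = 424.37 → 424.

Cast on 189 stitches; work 424 rows.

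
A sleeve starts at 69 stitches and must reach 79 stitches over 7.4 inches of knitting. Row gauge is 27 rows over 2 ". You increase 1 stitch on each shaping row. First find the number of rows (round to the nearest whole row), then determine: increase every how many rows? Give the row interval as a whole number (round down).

Increase every 10th row.

Rows = 7.4 × 13.5 = 99.9 → 100 rows.
Stitches to add: 10 → 10 shaping rows (at 1 st each).
100 / 10 = 10.00 → every 10 rows.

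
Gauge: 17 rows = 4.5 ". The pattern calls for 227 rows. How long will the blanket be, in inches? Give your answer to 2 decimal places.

17 rows / 4.5 inch = 3.778 rows per inch.
227 / 3.778 = 60.088 inches.

60.09 inches.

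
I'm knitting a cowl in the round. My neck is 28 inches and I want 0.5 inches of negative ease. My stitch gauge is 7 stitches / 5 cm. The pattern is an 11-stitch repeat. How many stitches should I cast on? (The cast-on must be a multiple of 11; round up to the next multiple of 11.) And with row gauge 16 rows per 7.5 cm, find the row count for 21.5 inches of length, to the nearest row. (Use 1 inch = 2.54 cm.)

Finished = 28 − 0.5 = 27.5 inches.
27.5 inches × 2.54 = 69.85 cm.
7/5 = 1.4 sts per cm; 69.85 × 1.4 = 97.79 sts.
Next multiple of 11 → 99.
21.5 inches = 54.61 cm; × 2.133 = 116.50 → 117 rows.

Cast on 99 stitches; work 117 rows.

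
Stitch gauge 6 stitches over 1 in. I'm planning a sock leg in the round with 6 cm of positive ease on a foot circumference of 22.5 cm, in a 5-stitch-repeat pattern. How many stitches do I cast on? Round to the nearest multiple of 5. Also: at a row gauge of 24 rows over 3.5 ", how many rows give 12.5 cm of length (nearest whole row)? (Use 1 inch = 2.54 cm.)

Finished = 22.5 + 6 = 28.5 cm.
28.5 cm × 1/2.54 = 11.22 inches.
6/1 = 6 sts per in; 11.22 × 6 = 67.32 sts.
Nearest multiple of 5 → 65.
12.5 cm = 4.92 inches; × 6.857 = 33.75 → 34 rows.

Cast on 65 stitches; work 34 rows.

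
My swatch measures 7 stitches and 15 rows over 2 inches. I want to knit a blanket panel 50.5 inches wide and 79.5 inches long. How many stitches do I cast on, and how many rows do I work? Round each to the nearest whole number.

Cast on 177 stitches and work 596 rows.

Stitch gauge = 7/2 = 3.5 sts/in; 50.5 × 3.5 = 176.75 → 177 sts.
Row gauge = 15/2 = 7.5 rows/in; 79.5 × 7.5 = 596.25 → 596 rows.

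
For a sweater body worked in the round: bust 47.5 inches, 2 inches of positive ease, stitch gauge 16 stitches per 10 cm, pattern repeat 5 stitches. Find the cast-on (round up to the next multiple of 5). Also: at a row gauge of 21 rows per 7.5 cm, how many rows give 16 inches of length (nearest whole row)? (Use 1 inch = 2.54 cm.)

Finished = 47.5 + 2 = 49.5 inches.
49.5 inches × 2.54 = 125.73 cm.
16/10 = 1.6 sts per cm; 125.73 × 1.6 = 201.17 sts.
Next multiple of 5 → 205.
16 inches = 40.64 cm; × 2.8 = 113.79 → 114 rows.

Cast on 205 stitches; work 114 rows.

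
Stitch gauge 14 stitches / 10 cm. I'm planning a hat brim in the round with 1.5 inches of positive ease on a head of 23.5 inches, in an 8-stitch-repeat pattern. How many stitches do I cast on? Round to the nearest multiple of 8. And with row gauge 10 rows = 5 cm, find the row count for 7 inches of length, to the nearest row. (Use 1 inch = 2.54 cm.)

Cast on 88 stitches; work 36 rows.

Finished = 23.5 + 1.5 = 25 inches.
25 inches × 2.54 = 63.50 cm.
14/10 = 1.4 sts per cm; 63.50 × 1.4 = 88.90 sts.
Nearest multiple of 8 → 88.
7 inches = 17.78 cm; × 2 = 35.56 → 36 rows.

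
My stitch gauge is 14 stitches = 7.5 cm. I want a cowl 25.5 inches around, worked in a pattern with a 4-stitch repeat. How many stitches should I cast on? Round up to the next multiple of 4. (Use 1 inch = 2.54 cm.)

CO 124 sts.

25.5 in = 25.5 × 2.54 = 64.77 cm.
14 / 7.5 = 1.867 sts/cm.
64.77 × 1.867 = 120.90 sts.
→ 124.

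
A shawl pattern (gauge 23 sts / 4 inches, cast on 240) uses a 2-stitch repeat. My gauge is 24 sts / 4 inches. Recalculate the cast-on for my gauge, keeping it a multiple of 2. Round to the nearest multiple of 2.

250 stitches.

240 × 24 / 23 = 250.43.
Nearest multiple of 2: 250.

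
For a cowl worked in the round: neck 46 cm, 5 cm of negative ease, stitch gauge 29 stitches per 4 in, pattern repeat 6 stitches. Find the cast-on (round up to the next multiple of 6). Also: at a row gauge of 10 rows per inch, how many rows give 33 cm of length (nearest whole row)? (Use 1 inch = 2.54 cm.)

Cast on 120 stitches; work 130 rows.

Finished = 46 − 5 = 41 cm.
41 cm × 1/2.54 = 16.14 inches.
29/4 = 7.25 sts per in; 16.14 × 7.25 = 117.03 sts.
Next multiple of 6 → 120.
33 cm = 12.99 inches; × 10 = 129.92 → 130 rows.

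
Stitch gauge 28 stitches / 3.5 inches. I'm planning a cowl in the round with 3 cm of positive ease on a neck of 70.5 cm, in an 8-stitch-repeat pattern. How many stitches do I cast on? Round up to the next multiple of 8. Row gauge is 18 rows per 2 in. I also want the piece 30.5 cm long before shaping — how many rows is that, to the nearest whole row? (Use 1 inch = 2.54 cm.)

Cast on 232 stitches; work 108 rows.

Finished = 70.5 + 3 = 73.5 cm.
73.5 cm × 1/2.54 = 28.94 inches.
28/3.5 = 8 sts per in; 28.94 × 8 = 231.50 sts.
Next multiple of 8 → 232.
30.5 cm = 12.01 inches; × 9 = 108.07 → 108 rows.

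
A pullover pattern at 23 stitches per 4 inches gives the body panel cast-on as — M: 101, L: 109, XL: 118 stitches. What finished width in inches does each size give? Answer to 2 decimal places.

23/4 = 5.75 sts per in.
M: 101 / 5.75 = 17.565 → 17.57 in.
L: 109 / 5.75 = 18.957 → 18.96 in.
XL: 118 / 5.75 = 20.522 → 20.52 in.

M 17.57 inches; L 18.96 inches; XL 20.52 inches.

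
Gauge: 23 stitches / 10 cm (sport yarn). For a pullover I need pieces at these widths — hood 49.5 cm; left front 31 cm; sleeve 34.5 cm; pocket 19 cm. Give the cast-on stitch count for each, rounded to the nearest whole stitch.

Rate = 23/10 = 2.3 sts per cm.
hood: 49.5 × 2.3 = 113.85 → 114.
left front: 31 × 2.3 = 71.30 → 71.
sleeve: 34.5 × 2.3 = 79.35 → 79.
pocket: 19 × 2.3 = 43.70 → 44.

hood 114; left front 71; sleeve 79; pocket 44.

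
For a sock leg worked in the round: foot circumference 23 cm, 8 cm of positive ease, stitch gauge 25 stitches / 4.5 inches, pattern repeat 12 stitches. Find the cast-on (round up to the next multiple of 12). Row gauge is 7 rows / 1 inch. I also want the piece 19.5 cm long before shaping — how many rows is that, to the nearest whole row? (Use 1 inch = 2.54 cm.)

Cast on 72 stitches; work 54 rows.

Finished = 23 + 8 = 31 cm.
31 cm × 1/2.54 = 12.20 inches.
25/4.5 = 5.556 sts per in; 12.20 × 5.556 = 67.80 sts.
Next multiple of 12 → 72.
19.5 cm = 7.68 inches; × 7 = 53.74 → 54 rows.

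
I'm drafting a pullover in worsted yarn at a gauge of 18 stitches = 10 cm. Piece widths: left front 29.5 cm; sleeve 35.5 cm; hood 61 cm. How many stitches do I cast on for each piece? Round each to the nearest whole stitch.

left front 53; sleeve 64; hood 110.

Rate = 18/10 = 1.8 sts per cm.
left front: 29.5 × 1.8 = 53.10 → 53.
sleeve: 35.5 × 1.8 = 63.90 → 64.
hood: 61 × 1.8 = 109.80 → 110.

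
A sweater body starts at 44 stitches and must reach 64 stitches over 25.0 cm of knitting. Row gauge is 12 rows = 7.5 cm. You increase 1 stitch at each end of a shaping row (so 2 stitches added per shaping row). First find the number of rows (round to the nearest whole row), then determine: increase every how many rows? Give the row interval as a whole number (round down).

Rows = 25.0 × 1.6 = 40.0 → 40 rows.
Stitches to add: 20 → 10 shaping rows (at 2 st each).
40 / 10 = 4.00 → every 4 rows.

Increase every 4th row.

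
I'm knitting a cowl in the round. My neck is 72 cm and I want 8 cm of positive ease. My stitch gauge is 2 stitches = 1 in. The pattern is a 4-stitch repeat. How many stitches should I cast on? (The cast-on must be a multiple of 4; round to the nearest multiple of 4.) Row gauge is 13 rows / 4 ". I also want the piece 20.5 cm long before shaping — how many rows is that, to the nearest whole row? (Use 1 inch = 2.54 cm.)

Cast on 64 stitches; work 26 rows.

Finished = 72 + 8 = 80 cm.
80 cm × 1/2.54 = 31.50 inches.
2/1 = 2 sts per in; 31.50 × 2 = 62.99 sts.
Nearest multiple of 4 → 64.
20.5 cm = 8.07 inches; × 3.25 = 26.23 → 26 rows.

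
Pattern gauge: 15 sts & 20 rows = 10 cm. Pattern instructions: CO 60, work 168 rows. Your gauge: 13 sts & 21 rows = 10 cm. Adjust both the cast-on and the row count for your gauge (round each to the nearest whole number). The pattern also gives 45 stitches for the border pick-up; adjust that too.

Stitches: 60 × 13/15 = 52.00 → 52.
Rows: 168 × 21/20 = 176.40 → 176.
border pick-up: 45 × 13/15 = 39.00 → 39.

Cast on 52 stitches; work 176 rows; border pick-up 39 stitches.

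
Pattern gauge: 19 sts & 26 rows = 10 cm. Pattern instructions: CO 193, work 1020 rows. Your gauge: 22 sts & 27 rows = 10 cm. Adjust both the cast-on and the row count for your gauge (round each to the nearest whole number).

Stitches: 193 × 22/19 = 223.47 → 223.
Rows: 1020 × 27/26 = 1059.23 → 1059.

Cast on 223 stitches; work 1059 rows.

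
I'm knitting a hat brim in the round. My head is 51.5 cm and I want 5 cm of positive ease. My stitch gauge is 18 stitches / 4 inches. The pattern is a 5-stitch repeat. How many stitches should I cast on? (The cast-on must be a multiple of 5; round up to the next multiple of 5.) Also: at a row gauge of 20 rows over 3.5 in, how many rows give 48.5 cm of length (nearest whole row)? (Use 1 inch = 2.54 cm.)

Cast on 105 stitches; work 109 rows.

Finished = 51.5 + 5 = 56.5 cm.
56.5 cm × 1/2.54 = 22.24 inches.
18/4 = 4.5 sts per in; 22.24 × 4.5 = 100.10 sts.
Next multiple of 5 → 105.
48.5 cm = 19.09 inches; × 5.714 = 109.11 → 109 rows.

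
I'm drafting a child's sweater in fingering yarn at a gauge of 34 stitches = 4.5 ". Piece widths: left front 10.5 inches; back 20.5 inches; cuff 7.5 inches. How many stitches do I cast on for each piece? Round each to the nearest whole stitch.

Rate = 34/4.5 = 7.556 sts per in.
left front: 10.5 × 7.556 = 79.33 → 79.
back: 20.5 × 7.556 = 154.89 → 155.
cuff: 7.5 × 7.556 = 56.67 → 57.

left front 79; back 155; cuff 57.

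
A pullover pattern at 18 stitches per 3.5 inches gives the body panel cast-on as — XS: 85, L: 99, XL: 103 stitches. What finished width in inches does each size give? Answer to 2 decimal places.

XS 16.53 inches; L 19.25 inches; XL 20.03 inches.

18/3.5 = 5.143 sts per in.
XS: 85 / 5.143 = 16.528 → 16.53 in.
L: 99 / 5.143 = 19.250 → 19.25 in.
XL: 103 / 5.143 = 20.028 → 20.03 in.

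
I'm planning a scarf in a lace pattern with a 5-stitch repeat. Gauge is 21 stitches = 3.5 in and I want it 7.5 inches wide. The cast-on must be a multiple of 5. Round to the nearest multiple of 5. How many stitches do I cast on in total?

Cast on 45 stitches.

21 / 3.5 = 6 sts per inch.
7.5 × 6 = 45.00 sts.
Nearest multiple of 5: 45.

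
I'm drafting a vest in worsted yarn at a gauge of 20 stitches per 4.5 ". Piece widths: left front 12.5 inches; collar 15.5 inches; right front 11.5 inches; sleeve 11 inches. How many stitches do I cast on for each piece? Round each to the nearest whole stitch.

Rate = 20/4.5 = 4.444 sts per in.
left front: 12.5 × 4.444 = 55.56 → 56.
collar: 15.5 × 4.444 = 68.89 → 69.
right front: 11.5 × 4.444 = 51.11 → 51.
sleeve: 11 × 4.444 = 48.89 → 49.

left front 56; collar 69; right front 51; sleeve 49.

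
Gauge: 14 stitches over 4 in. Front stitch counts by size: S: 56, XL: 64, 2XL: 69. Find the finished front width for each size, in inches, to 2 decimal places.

S 16.00 inches; XL 18.29 inches; 2XL 19.71 inches.

14/4 = 3.5 sts per in.
S: 56 / 3.5 = 16.000 → 16.00 in.
XL: 64 / 3.5 = 18.286 → 18.29 in.
2XL: 69 / 3.5 = 19.714 → 19.71 in.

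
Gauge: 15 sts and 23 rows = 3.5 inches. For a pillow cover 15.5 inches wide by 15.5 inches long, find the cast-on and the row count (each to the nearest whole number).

Stitch gauge = 15/3.5 = 4.286 sts/in; 15.5 × 4.286 = 66.43 → 66 sts.
Row gauge = 23/3.5 = 6.571 rows/in; 15.5 × 6.571 = 101.86 → 102 rows.

Cast on 66 stitches and work 102 rows.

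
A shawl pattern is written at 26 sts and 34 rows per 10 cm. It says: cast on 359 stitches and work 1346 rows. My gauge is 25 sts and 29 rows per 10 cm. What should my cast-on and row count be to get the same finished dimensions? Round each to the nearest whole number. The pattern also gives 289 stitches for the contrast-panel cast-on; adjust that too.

Stitches: 359 × 25/26 = 345.19 → 345.
Rows: 1346 × 29/34 = 1148.06 → 1148.
contrast-panel cast-on: 289 × 25/26 = 277.88 → 278.

Cast on 345 stitches; work 1148 rows; contrast-panel cast-on 278 stitches.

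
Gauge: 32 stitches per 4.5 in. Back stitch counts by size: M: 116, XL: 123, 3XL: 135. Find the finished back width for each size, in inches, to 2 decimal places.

32/4.5 = 7.111 sts per in.
M: 116 / 7.111 = 16.312 → 16.31 in.
XL: 123 / 7.111 = 17.297 → 17.30 in.
3XL: 135 / 7.111 = 18.984 → 18.98 in.

M 16.31 inches; XL 17.30 inches; 3XL 18.98 inches.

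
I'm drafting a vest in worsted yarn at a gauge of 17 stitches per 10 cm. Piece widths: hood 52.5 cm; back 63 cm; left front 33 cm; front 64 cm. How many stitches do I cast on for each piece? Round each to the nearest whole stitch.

hood 89; back 107; left front 56; front 109.

Rate = 17/10 = 1.7 sts per cm.
hood: 52.5 × 1.7 = 89.25 → 89.
back: 63 × 1.7 = 107.10 → 107.
left front: 33 × 1.7 = 56.10 → 56.
front: 64 × 1.7 = 108.80 → 109.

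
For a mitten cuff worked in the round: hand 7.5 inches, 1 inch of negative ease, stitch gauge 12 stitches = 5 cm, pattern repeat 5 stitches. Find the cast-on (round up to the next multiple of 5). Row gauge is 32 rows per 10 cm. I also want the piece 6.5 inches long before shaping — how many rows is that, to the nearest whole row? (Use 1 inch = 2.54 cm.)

Cast on 40 stitches; work 53 rows.

Finished = 7.5 − 1 = 6.5 inches.
6.5 inches × 2.54 = 16.51 cm.
12/5 = 2.4 sts per cm; 16.51 × 2.4 = 39.62 sts.
Next multiple of 5 → 40.
6.5 inches = 16.51 cm; × 3.2 = 52.83 → 53 rows.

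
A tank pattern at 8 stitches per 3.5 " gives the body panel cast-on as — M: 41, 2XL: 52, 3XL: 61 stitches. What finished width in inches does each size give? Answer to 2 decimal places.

8/3.5 = 2.286 sts per in.
M: 41 / 2.286 = 17.938 → 17.94 in.
2XL: 52 / 2.286 = 22.750 → 22.75 in.
3XL: 61 / 2.286 = 26.688 → 26.69 in.

M 17.94 inches; 2XL 22.75 inches; 3XL 26.69 inches.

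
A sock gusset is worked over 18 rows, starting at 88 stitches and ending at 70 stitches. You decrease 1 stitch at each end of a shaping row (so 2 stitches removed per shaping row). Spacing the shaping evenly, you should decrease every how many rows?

Decrease every 2nd row.

Stitches to remove: |70 − 88| = 18.
Shaping rows needed: 18 / 2 = 9.
18 rows / 9 = every 2 rows.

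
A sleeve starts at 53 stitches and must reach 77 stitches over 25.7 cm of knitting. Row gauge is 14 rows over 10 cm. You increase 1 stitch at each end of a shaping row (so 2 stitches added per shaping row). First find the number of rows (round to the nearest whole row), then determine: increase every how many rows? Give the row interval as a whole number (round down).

Increase every 3rd row.

Rows = 25.7 × 1.4 = 36.0 → 36 rows.
Stitches to add: 24 → 12 shaping rows (at 2 st each).
36 / 12 = 3.00 → every 3 rows.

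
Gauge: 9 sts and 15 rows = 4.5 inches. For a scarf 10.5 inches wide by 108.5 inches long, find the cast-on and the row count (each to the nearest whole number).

Stitch gauge = 9/4.5 = 2 sts/in; 10.5 × 2 = 21.00 → 21 sts.
Row gauge = 15/4.5 = 3.333 rows/in; 108.5 × 3.333 = 361.67 → 362 rows.

Cast on 21 stitches and work 362 rows.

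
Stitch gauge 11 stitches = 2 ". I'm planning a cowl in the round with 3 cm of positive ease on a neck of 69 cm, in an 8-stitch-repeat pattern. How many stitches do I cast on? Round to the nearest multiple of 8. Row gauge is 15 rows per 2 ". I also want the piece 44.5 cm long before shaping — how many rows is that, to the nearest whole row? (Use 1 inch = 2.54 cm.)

Finished = 69 + 3 = 72 cm.
72 cm × 1/2.54 = 28.35 inches.
11/2 = 5.5 sts per in; 28.35 × 5.5 = 155.91 sts.
Nearest multiple of 8 → 152.
44.5 cm = 17.52 inches; × 7.5 = 131.40 → 131 rows.

Cast on 152 stitches; work 131 rows.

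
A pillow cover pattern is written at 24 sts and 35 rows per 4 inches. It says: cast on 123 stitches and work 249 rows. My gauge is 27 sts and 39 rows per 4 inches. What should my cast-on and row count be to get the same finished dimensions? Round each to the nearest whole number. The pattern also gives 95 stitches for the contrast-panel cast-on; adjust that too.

Stitches: 123 × 27/24 = 138.38 → 138.
Rows: 249 × 39/35 = 277.46 → 277.
contrast-panel cast-on: 95 × 27/24 = 106.88 → 107.

Cast on 138 stitches; work 277 rows; contrast-panel cast-on 107 stitches.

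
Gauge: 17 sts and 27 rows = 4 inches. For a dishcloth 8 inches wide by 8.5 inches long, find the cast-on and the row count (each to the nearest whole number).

Cast on 34 stitches and work 57 rows.

Stitch gauge = 17/4 = 4.25 sts/in; 8 × 4.25 = 34.00 → 34 sts.
Row gauge = 27/4 = 6.75 rows/in; 8.5 × 6.75 = 57.38 → 57 rows.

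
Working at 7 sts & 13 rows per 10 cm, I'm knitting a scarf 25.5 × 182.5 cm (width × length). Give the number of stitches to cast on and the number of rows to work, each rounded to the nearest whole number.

Stitch gauge = 7/10 = 0.7 sts/cm; 25.5 × 0.7 = 17.85 → 18 sts.
Row gauge = 13/10 = 1.3 rows/cm; 182.5 × 1.3 = 237.25 → 237 rows.

Cast on 18 stitches and work 237 rows.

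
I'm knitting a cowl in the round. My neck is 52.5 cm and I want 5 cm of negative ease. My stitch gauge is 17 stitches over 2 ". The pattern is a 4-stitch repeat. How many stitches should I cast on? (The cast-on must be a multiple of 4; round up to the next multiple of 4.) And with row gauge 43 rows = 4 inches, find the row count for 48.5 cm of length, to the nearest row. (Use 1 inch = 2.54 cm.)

Finished = 52.5 − 5 = 47.5 cm.
47.5 cm × 1/2.54 = 18.70 inches.
17/2 = 8.5 sts per in; 18.70 × 8.5 = 158.96 sts.
Next multiple of 4 → 160.
48.5 cm = 19.09 inches; × 10.75 = 205.27 → 205 rows.

Cast on 160 stitches; work 205 rows.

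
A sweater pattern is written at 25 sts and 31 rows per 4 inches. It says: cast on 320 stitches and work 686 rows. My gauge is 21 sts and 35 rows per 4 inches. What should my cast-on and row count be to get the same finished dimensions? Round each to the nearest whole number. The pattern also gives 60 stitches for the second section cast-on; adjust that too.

Cast on 269 stitches; work 775 rows; second section cast-on 50 stitches.

Stitches: 320 × 21/25 = 268.80 → 269.
Rows: 686 × 35/31 = 774.52 → 775.
second section cast-on: 60 × 21/25 = 50.40 → 50.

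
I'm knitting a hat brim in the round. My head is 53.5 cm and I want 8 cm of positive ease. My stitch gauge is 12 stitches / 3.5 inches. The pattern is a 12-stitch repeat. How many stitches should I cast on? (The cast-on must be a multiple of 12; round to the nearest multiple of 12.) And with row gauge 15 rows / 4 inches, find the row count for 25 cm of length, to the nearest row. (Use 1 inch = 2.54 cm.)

Finished = 53.5 + 8 = 61.5 cm.
61.5 cm × 1/2.54 = 24.21 inches.
12/3.5 = 3.429 sts per in; 24.21 × 3.429 = 83.01 sts.
Nearest multiple of 12 → 84.
25 cm = 9.84 inches; × 3.75 = 36.91 → 37 rows.

Cast on 84 stitches; work 37 rows.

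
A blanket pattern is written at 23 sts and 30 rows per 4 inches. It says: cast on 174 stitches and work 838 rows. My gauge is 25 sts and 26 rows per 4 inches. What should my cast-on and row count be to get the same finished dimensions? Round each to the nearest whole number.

Cast on 189 stitches; work 726 rows.

Stitches: 174 × 25/23 = 189.13 → 189.
Rows: 838 × 26/30 = 726.27 → 726.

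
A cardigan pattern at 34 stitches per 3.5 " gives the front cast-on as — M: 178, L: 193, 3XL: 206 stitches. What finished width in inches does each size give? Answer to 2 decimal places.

M 18.32 inches; L 19.87 inches; 3XL 21.21 inches.

34/3.5 = 9.714 sts per in.
M: 178 / 9.714 = 18.324 → 18.32 in.
L: 193 / 9.714 = 19.868 → 19.87 in.
3XL: 206 / 9.714 = 21.206 → 21.21 in.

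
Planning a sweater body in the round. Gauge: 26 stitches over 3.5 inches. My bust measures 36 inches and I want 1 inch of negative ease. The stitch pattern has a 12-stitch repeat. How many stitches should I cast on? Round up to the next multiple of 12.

Cast on 264 stitches.

Finished = 36 − 1 = 35 inches.
26 / 3.5 = 7.429 sts/in.
35 × 7.429 = 260.00 sts.
Next multiple of 12: 264.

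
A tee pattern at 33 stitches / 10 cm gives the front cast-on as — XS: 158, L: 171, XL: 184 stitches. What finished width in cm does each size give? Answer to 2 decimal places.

33/10 = 3.3 sts per cm.
XS: 158 / 3.3 = 47.879 → 47.88 cm.
L: 171 / 3.3 = 51.818 → 51.82 cm.
XL: 184 / 3.3 = 55.758 → 55.76 cm.

XS 47.88 cm; L 51.82 cm; XL 55.76 cm.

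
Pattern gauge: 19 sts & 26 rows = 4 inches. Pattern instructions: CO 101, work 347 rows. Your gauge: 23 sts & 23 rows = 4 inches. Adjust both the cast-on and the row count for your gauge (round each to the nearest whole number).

Cast on 122 stitches; work 307 rows.

Stitches: 101 × 23/19 = 122.26 → 122.
Rows: 347 × 23/26 = 306.96 → 307.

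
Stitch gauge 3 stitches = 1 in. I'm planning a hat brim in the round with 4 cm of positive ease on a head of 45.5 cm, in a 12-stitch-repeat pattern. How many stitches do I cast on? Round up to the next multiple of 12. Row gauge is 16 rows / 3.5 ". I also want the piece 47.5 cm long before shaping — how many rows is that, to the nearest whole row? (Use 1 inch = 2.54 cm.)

Finished = 45.5 + 4 = 49.5 cm.
49.5 cm × 1/2.54 = 19.49 inches.
3/1 = 3 sts per in; 19.49 × 3 = 58.46 sts.
Next multiple of 12 → 60.
47.5 cm = 18.70 inches; × 4.571 = 85.49 → 85 rows.

Cast on 60 stitches; work 85 rows.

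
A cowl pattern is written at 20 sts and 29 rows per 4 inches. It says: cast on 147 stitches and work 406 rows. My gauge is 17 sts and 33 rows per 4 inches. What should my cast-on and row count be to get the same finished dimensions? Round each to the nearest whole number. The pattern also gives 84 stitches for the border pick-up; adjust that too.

Stitches: 147 × 17/20 = 124.95 → 125.
Rows: 406 × 33/29 = 462.00 → 462.
border pick-up: 84 × 17/20 = 71.40 → 71.

Cast on 125 stitches; work 462 rows; border pick-up 71 stitches.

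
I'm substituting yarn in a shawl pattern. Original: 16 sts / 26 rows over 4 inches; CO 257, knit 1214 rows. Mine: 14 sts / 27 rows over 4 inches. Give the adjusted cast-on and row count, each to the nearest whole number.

Stitches: 257 × 14/16 = 224.88 → 225.
Rows: 1214 × 27/26 = 1260.69 → 1261.

Cast on 225 stitches; work 1261 rows.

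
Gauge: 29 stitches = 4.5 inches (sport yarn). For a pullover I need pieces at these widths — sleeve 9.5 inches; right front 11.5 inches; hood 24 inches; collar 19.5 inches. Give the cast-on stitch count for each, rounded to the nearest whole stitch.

Rate = 29/4.5 = 6.444 sts per in.
sleeve: 9.5 × 6.444 = 61.22 → 61.
right front: 11.5 × 6.444 = 74.11 → 74.
hood: 24 × 6.444 = 154.67 → 155.
collar: 19.5 × 6.444 = 125.67 → 126.

sleeve 61; right front 74; hood 155; collar 126.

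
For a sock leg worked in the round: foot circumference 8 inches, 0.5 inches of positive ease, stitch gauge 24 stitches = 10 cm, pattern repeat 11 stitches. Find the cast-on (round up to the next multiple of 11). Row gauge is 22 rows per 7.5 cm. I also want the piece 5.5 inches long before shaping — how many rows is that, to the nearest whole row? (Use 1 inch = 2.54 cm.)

Cast on 55 stitches; work 41 rows.

Finished = 8 + 0.5 = 8.5 inches.
8.5 inches × 2.54 = 21.59 cm.
24/10 = 2.4 sts per cm; 21.59 × 2.4 = 51.82 sts.
Next multiple of 11 → 55.
5.5 inches = 13.97 cm; × 2.933 = 40.98 → 41 rows.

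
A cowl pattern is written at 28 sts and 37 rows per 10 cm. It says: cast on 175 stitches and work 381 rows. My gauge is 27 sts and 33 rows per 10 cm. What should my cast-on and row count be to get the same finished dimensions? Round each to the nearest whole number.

Cast on 169 stitches; work 340 rows.

Stitches: 175 × 27/28 = 168.75 → 169.
Rows: 381 × 33/37 = 339.81 → 340.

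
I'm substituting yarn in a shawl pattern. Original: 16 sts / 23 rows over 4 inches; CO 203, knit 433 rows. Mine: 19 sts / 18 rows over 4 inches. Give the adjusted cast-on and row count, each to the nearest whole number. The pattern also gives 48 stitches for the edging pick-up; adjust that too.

Stitches: 203 × 19/16 = 241.06 → 241.
Rows: 433 × 18/23 = 338.87 → 339.
edging pick-up: 48 × 19/16 = 57.00 → 57.

Cast on 241 stitches; work 339 rows; edging pick-up 57 stitches.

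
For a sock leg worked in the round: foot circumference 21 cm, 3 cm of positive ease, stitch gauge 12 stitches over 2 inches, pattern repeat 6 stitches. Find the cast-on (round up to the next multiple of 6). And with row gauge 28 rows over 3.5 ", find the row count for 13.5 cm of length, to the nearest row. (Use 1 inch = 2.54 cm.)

Finished = 21 + 3 = 24 cm.
24 cm × 1/2.54 = 9.45 inches.
12/2 = 6 sts per in; 9.45 × 6 = 56.69 sts.
Next multiple of 6 → 60.
13.5 cm = 5.31 inches; × 8 = 42.52 → 43 rows.

Cast on 60 stitches; work 43 rows.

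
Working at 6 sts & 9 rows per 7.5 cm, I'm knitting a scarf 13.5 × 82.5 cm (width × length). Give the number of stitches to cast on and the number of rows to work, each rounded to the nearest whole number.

Stitch gauge = 6/7.5 = 0.8 sts/cm; 13.5 × 0.8 = 10.80 → 11 sts.
Row gauge = 9/7.5 = 1.2 rows/cm; 82.5 × 1.2 = 99.00 → 99 rows.

Cast on 11 stitches and work 99 rows.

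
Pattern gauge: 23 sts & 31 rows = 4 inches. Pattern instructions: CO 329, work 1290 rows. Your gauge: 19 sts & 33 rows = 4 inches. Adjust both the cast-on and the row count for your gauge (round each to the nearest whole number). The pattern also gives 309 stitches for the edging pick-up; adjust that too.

Cast on 272 stitches; work 1373 rows; edging pick-up 255 stitches.

Stitches: 329 × 19/23 = 271.78 → 272.
Rows: 1290 × 33/31 = 1373.23 → 1373.
edging pick-up: 309 × 19/23 = 255.26 → 255.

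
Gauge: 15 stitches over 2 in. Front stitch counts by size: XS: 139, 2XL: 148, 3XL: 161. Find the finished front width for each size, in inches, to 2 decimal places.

XS 18.53 inches; 2XL 19.73 inches; 3XL 21.47 inches.

15/2 = 7.5 sts per in.
XS: 139 / 7.5 = 18.533 → 18.53 in.
2XL: 148 / 7.5 = 19.733 → 19.73 in.
3XL: 161 / 7.5 = 21.467 → 21.47 in.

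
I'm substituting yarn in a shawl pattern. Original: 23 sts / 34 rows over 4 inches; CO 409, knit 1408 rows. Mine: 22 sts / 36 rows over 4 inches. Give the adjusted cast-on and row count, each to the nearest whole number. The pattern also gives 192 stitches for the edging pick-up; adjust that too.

Cast on 391 stitches; work 1491 rows; edging pick-up 184 stitches.

Stitches: 409 × 22/23 = 391.22 → 391.
Rows: 1408 × 36/34 = 1490.82 → 1491.
edging pick-up: 192 × 22/23 = 183.65 → 184.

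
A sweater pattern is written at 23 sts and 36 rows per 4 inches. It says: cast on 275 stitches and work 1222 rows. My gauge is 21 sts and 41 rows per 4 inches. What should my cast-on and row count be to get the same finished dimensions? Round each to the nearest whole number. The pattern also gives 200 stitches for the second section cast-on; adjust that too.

Stitches: 275 × 21/23 = 251.09 → 251.
Rows: 1222 × 41/36 = 1391.72 → 1392.
second section cast-on: 200 × 21/23 = 182.61 → 183.

Cast on 251 stitches; work 1392 rows; second section cast-on 183 stitches.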